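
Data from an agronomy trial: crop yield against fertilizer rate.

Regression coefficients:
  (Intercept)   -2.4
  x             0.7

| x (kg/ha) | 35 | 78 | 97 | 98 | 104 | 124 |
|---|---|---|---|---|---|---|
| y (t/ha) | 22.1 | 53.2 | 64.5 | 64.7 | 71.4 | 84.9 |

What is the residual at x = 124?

r = 0.5

ŷ = -2.4 + 0.7·124 = 84.4
r = 84.9 − 84.4 = 0.5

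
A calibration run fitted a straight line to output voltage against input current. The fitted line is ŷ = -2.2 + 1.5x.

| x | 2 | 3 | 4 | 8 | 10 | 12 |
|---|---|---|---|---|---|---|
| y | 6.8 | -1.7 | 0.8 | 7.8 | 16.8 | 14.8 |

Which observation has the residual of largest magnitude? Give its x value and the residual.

x=2: ŷ = -2.2 + 1.5·2 = 0.8; r = 6.8 − 0.8 = 6
x=3: ŷ = -2.2 + 1.5·3 = 2.3; r = -1.7 − 2.3 = -4
x=4: ŷ = -2.2 + 1.5·4 = 3.8; r = 0.8 − 3.8 = -3
x=8: ŷ = -2.2 + 1.5·8 = 9.8; r = 7.8 − 9.8 = -2
x=10: ŷ = -2.2 + 1.5·10 = 12.8; r = 16.8 − 12.8 = 4
x=12: ŷ = -2.2 + 1.5·12 = 15.8; r = 14.8 − 15.8 = -1
Largest |r| is 6 at x = 2, residual 6.

x = 2, r = 6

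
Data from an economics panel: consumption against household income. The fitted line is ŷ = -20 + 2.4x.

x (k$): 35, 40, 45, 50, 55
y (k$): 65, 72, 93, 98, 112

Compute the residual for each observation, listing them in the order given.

1, -4, 5, -2, 0

x=35: ŷ = -20 + 2.4·35 = 64; e = 65 − 64 = 1
x=40: ŷ = -20 + 2.4·40 = 76; e = 72 − 76 = -4
x=45: ŷ = -20 + 2.4·45 = 88; e = 93 − 88 = 5
x=50: ŷ = -20 + 2.4·50 = 100; e = 98 − 100 = -2
x=55: ŷ = -20 + 2.4·55 = 112; e = 112 − 112 = 0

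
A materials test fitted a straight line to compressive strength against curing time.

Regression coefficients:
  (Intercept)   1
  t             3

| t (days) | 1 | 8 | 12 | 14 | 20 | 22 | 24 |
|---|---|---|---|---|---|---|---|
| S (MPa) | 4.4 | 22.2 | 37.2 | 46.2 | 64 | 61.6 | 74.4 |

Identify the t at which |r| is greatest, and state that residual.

t = 22, r = -5.4

t=1: Ŝ = 1 + 3·1 = 4; r = 4.4 − 4 = 0.4
t=8: Ŝ = 1 + 3·8 = 25; r = 22.2 − 25 = -2.8
t=12: Ŝ = 1 + 3·12 = 37; r = 37.2 − 37 = 0.2
t=14: Ŝ = 1 + 3·14 = 43; r = 46.2 − 43 = 3.2
t=20: Ŝ = 1 + 3·20 = 61; r = 64 − 61 = 3
t=22: Ŝ = 1 + 3·22 = 67; r = 61.6 − 67 = -5.4
t=24: Ŝ = 1 + 3·24 = 73; r = 74.4 − 73 = 1.4
Largest |r| is 5.4 at t = 22, residual -5.4.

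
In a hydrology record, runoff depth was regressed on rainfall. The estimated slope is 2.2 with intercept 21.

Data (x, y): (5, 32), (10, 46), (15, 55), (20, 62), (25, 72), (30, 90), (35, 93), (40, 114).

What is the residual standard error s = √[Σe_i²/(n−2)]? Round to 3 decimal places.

x=5: ŷ = 21 + 2.2·5 = 32; e = 32 − 32 = 0
x=10: ŷ = 21 + 2.2·10 = 43; e = 46 − 43 = 3
x=15: ŷ = 21 + 2.2·15 = 54; e = 55 − 54 = 1
x=20: ŷ = 21 + 2.2·20 = 65; e = 62 − 65 = -3
x=25: ŷ = 21 + 2.2·25 = 76; e = 72 − 76 = -4
x=30: ŷ = 21 + 2.2·30 = 87; e = 90 − 87 = 3
x=35: ŷ = 21 + 2.2·35 = 98; e = 93 − 98 = -5
x=40: ŷ = 21 + 2.2·40 = 109; e = 114 − 109 = 5
SSE = 0 + 9 + 1 + 9 + 16 + 9 + 25 + 25 = 94
s = √(94/6) = √15.6667 ≈ 3.958

s = 3.958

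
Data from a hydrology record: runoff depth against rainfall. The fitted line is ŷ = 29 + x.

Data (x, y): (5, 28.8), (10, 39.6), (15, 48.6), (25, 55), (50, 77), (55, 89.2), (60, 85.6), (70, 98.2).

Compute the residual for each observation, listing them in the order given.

-5.2, 0.6, 4.6, 1, -2, 5.2, -3.4, -0.8

x=5: ŷ = 29 + 5 = 34; e = 28.8 − 34 = -5.2
x=10: ŷ = 29 + 10 = 39; e = 39.6 − 39 = 0.6
x=15: ŷ = 29 + 15 = 44; e = 48.6 − 44 = 4.6
x=25: ŷ = 29 + 25 = 54; e = 55 − 54 = 1
x=50: ŷ = 29 + 50 = 79; e = 77 − 79 = -2
x=55: ŷ = 29 + 55 = 84; e = 89.2 − 84 = 5.2
x=60: ŷ = 29 + 60 = 89; e = 85.6 − 89 = -3.4
x=70: ŷ = 29 + 70 = 99; e = 98.2 − 99 = -0.8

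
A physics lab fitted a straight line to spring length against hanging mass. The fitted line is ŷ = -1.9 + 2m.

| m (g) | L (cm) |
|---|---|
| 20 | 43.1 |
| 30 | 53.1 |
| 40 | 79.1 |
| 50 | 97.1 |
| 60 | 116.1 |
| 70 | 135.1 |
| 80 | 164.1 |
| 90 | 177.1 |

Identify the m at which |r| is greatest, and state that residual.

m=20: ŷ = -1.9 + 2·20 = 38.1; r = 43.1 − 38.1 = 5
m=30: ŷ = -1.9 + 2·30 = 58.1; r = 53.1 − 58.1 = -5
m=40: ŷ = -1.9 + 2·40 = 78.1; r = 79.1 − 78.1 = 1
m=50: ŷ = -1.9 + 2·50 = 98.1; r = 97.1 − 98.1 = -1
m=60: ŷ = -1.9 + 2·60 = 118.1; r = 116.1 − 118.1 = -2
m=70: ŷ = -1.9 + 2·70 = 138.1; r = 135.1 − 138.1 = -3
m=80: ŷ = -1.9 + 2·80 = 158.1; r = 164.1 − 158.1 = 6
m=90: ŷ = -1.9 + 2·90 = 178.1; r = 177.1 − 178.1 = -1
Largest |r| is 6 at m = 80, residual 6.

m = 80, r = 6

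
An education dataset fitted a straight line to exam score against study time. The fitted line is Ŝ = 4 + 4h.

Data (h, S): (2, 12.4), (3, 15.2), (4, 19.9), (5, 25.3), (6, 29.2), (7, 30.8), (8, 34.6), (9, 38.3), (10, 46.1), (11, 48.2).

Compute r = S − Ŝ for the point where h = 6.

r = 1.2

Ŝ = 4 + 4·6 = 28
r = 29.2 − 28 = 1.2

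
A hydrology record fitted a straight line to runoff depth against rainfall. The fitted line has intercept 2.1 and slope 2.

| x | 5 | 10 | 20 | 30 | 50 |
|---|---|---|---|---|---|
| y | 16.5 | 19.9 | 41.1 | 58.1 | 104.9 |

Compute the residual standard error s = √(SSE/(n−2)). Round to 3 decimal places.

x=5: ŷ = 2.1 + 2·5 = 12.1; e = 16.5 − 12.1 = 4.4
x=10: ŷ = 2.1 + 2·10 = 22.1; e = 19.9 − 22.1 = -2.2
x=20: ŷ = 2.1 + 2·20 = 42.1; e = 41.1 − 42.1 = -1
x=30: ŷ = 2.1 + 2·30 = 62.1; e = 58.1 − 62.1 = -4
x=50: ŷ = 2.1 + 2·50 = 102.1; e = 104.9 − 102.1 = 2.8
SSE = 19.36 + 4.84 + 1 + 16 + 7.84 = 49.04
s = √(49.04/3) = √16.3467 ≈ 4.043

s = 4.043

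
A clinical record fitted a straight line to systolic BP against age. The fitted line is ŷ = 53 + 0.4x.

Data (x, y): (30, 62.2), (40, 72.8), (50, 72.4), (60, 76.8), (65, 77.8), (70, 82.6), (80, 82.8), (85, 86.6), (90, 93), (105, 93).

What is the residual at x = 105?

e = -2

ŷ = 53 + 0.4·105 = 95
e = 93 − 95 = -2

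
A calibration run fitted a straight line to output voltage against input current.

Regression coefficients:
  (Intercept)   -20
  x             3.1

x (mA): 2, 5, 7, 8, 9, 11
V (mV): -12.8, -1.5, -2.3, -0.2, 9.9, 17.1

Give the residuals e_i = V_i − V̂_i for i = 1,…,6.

x=2: V̂ = -20 + 3.1·2 = -13.8; e = -12.8 − (-13.8) = 1
x=5: V̂ = -20 + 3.1·5 = -4.5; e = -1.5 − (-4.5) = 3
x=7: V̂ = -20 + 3.1·7 = 1.7; e = -2.3 − 1.7 = -4
x=8: V̂ = -20 + 3.1·8 = 4.8; e = -0.2 − 4.8 = -5
x=9: V̂ = -20 + 3.1·9 = 7.9; e = 9.9 − 7.9 = 2
x=11: V̂ = -20 + 3.1·11 = 14.1; e = 17.1 − 14.1 = 3

1, 3, -4, -5, 2, 3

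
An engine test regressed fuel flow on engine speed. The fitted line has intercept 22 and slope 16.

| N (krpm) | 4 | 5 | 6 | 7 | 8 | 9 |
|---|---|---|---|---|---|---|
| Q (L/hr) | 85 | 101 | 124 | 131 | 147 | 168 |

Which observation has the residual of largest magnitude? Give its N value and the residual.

N = 6, r = 6

N=4: Q̂ = 22 + 16·4 = 86; r = 85 − 86 = -1
N=5: Q̂ = 22 + 16·5 = 102; r = 101 − 102 = -1
N=6: Q̂ = 22 + 16·6 = 118; r = 124 − 118 = 6
N=7: Q̂ = 22 + 16·7 = 134; r = 131 − 134 = -3
N=8: Q̂ = 22 + 16·8 = 150; r = 147 − 150 = -3
N=9: Q̂ = 22 + 16·9 = 166; r = 168 − 166 = 2
Largest |r| is 6 at N = 6, residual 6.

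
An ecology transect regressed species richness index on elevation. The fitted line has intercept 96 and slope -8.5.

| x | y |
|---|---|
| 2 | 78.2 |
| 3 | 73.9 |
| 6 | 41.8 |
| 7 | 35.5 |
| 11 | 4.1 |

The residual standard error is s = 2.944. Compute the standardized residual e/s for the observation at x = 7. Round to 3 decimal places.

-0.340

ŷ = 96 − 8.5·7 = 36.5
e = 35.5 − 36.5 = -1
e/s = -1 / 2.944 = -0.340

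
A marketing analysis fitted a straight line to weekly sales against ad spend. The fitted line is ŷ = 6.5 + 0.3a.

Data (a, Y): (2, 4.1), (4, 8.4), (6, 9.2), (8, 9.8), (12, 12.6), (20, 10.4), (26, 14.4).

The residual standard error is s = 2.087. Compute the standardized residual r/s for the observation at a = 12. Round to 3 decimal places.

ŷ = 6.5 + 0.3·12 = 10.1
r = 12.6 − 10.1 = 2.5
r/s = 2.5 / 2.087 = 1.198

1.198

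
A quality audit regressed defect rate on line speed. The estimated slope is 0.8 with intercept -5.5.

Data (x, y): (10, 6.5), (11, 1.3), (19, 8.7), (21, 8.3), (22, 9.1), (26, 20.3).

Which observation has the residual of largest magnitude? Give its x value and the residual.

x = 26, e = 5

x=10: ŷ = -5.5 + 0.8·10 = 2.5; e = 6.5 − 2.5 = 4
x=11: ŷ = -5.5 + 0.8·11 = 3.3; e = 1.3 − 3.3 = -2
x=19: ŷ = -5.5 + 0.8·19 = 9.7; e = 8.7 − 9.7 = -1
x=21: ŷ = -5.5 + 0.8·21 = 11.3; e = 8.3 − 11.3 = -3
x=22: ŷ = -5.5 + 0.8·22 = 12.1; e = 9.1 − 12.1 = -3
x=26: ŷ = -5.5 + 0.8·26 = 15.3; e = 20.3 − 15.3 = 5
Largest |e| is 5 at x = 26, residual 5.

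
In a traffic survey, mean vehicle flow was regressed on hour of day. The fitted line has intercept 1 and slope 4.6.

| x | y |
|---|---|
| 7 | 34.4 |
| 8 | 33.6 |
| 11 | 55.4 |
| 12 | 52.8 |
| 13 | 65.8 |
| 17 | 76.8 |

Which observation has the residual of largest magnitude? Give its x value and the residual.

x=7: ŷ = 1 + 4.6·7 = 33.2; e = 34.4 − 33.2 = 1.2
x=8: ŷ = 1 + 4.6·8 = 37.8; e = 33.6 − 37.8 = -4.2
x=11: ŷ = 1 + 4.6·11 = 51.6; e = 55.4 − 51.6 = 3.8
x=12: ŷ = 1 + 4.6·12 = 56.2; e = 52.8 − 56.2 = -3.4
x=13: ŷ = 1 + 4.6·13 = 60.8; e = 65.8 − 60.8 = 5
x=17: ŷ = 1 + 4.6·17 = 79.2; e = 76.8 − 79.2 = -2.4
Largest |e| is 5 at x = 13, residual 5.

x = 13, e = 5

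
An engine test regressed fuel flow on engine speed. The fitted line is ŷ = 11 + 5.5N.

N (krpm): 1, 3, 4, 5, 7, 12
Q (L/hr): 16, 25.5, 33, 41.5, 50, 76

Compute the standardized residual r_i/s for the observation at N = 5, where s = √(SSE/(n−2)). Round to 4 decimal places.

N=1: ŷ = 11 + 5.5·1 = 16.5; r = 16 − 16.5 = -0.5
N=3: ŷ = 11 + 5.5·3 = 27.5; r = 25.5 − 27.5 = -2
N=4: ŷ = 11 + 5.5·4 = 33; r = 33 − 33 = 0
N=5: ŷ = 11 + 5.5·5 = 38.5; r = 41.5 − 38.5 = 3
N=7: ŷ = 11 + 5.5·7 = 49.5; r = 50 − 49.5 = 0.5
N=12: ŷ = 11 + 5.5·12 = 77; r = 76 − 77 = -1
SSE = 0.25 + 4 + 0 + 9 + 0.25 + 1 = 14.5
s = √(14.5/4) = 1.90394
r/s = 3 / 1.90394 = 1.5757

1.5757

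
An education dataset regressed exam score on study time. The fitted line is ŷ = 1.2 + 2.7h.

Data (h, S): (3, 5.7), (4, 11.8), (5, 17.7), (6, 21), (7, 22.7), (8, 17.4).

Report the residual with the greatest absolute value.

e = -5.4

h=3: ŷ = 1.2 + 2.7·3 = 9.3; e = 5.7 − 9.3 = -3.6
h=4: ŷ = 1.2 + 2.7·4 = 12; e = 11.8 − 12 = -0.2
h=5: ŷ = 1.2 + 2.7·5 = 14.7; e = 17.7 − 14.7 = 3
h=6: ŷ = 1.2 + 2.7·6 = 17.4; e = 21 − 17.4 = 3.6
h=7: ŷ = 1.2 + 2.7·7 = 20.1; e = 22.7 − 20.1 = 2.6
h=8: ŷ = 1.2 + 2.7·8 = 22.8; e = 17.4 − 22.8 = -5.4
Largest |e| is 5.4 at h = 8, residual -5.4.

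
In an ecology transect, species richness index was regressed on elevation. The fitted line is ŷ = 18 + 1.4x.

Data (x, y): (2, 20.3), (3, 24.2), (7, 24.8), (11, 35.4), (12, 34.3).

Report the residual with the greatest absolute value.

x=2: ŷ = 18 + 1.4·2 = 20.8; r = 20.3 − 20.8 = -0.5
x=3: ŷ = 18 + 1.4·3 = 22.2; r = 24.2 − 22.2 = 2
x=7: ŷ = 18 + 1.4·7 = 27.8; r = 24.8 − 27.8 = -3
x=11: ŷ = 18 + 1.4·11 = 33.4; r = 35.4 − 33.4 = 2
x=12: ŷ = 18 + 1.4·12 = 34.8; r = 34.3 − 34.8 = -0.5
Largest |r| is 3 at x = 7, residual -3.

r = -3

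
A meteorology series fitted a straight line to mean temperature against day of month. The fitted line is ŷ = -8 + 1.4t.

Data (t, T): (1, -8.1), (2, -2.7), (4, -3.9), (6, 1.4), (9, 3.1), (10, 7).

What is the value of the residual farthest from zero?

r = 2.5

t=1: ŷ = -8 + 1.4·1 = -6.6; r = -8.1 − (-6.6) = -1.5
t=2: ŷ = -8 + 1.4·2 = -5.2; r = -2.7 − (-5.2) = 2.5
t=4: ŷ = -8 + 1.4·4 = -2.4; r = -3.9 − (-2.4) = -1.5
t=6: ŷ = -8 + 1.4·6 = 0.4; r = 1.4 − 0.4 = 1
t=9: ŷ = -8 + 1.4·9 = 4.6; r = 3.1 − 4.6 = -1.5
t=10: ŷ = -8 + 1.4·10 = 6; r = 7 − 6 = 1
Largest |r| is 2.5 at t = 2, residual 2.5.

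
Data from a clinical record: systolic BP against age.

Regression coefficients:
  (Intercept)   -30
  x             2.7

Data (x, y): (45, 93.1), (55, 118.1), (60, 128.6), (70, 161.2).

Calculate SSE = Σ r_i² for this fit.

x=45: ŷ = -30 + 2.7·45 = 91.5; r = 93.1 − 91.5 = 1.6
x=55: ŷ = -30 + 2.7·55 = 118.5; r = 118.1 − 118.5 = -0.4
x=60: ŷ = -30 + 2.7·60 = 132; r = 128.6 − 132 = -3.4
x=70: ŷ = -30 + 2.7·70 = 159; r = 161.2 − 159 = 2.2
SSE = 2.56 + 0.16 + 11.56 + 4.84 = 19.12

SSE = 19.12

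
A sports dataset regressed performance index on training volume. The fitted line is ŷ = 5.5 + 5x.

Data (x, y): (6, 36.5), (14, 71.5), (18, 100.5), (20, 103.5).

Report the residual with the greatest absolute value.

x=6: ŷ = 5.5 + 5·6 = 35.5; r = 36.5 − 35.5 = 1
x=14: ŷ = 5.5 + 5·14 = 75.5; r = 71.5 − 75.5 = -4
x=18: ŷ = 5.5 + 5·18 = 95.5; r = 100.5 − 95.5 = 5
x=20: ŷ = 5.5 + 5·20 = 105.5; r = 103.5 − 105.5 = -2
Largest |r| is 5 at x = 18, residual 5.

r = 5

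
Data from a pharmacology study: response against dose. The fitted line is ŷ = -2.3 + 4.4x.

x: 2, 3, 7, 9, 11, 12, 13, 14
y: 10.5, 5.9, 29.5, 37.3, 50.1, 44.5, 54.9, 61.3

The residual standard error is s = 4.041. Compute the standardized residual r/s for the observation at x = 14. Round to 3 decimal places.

ŷ = -2.3 + 4.4·14 = 59.3
r = 61.3 − 59.3 = 2
r/s = 2 / 4.041 = 0.495

0.495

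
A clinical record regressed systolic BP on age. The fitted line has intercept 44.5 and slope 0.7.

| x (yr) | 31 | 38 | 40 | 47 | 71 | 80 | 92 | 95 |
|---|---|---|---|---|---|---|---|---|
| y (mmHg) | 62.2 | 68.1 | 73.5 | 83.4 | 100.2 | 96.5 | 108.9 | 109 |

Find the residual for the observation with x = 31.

ŷ = 44.5 + 0.7·31 = 66.2
e = 62.2 − 66.2 = -4

e = -4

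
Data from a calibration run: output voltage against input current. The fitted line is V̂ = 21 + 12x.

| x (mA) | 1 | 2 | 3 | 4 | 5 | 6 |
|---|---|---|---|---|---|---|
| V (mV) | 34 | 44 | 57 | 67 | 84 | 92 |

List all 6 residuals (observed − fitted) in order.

x=1: V̂ = 21 + 12·1 = 33; r = 34 − 33 = 1
x=2: V̂ = 21 + 12·2 = 45; r = 44 − 45 = -1
x=3: V̂ = 21 + 12·3 = 57; r = 57 − 57 = 0
x=4: V̂ = 21 + 12·4 = 69; r = 67 − 69 = -2
x=5: V̂ = 21 + 12·5 = 81; r = 84 − 81 = 3
x=6: V̂ = 21 + 12·6 = 93; r = 92 − 93 = -1

1, -1, 0, -2, 3, -1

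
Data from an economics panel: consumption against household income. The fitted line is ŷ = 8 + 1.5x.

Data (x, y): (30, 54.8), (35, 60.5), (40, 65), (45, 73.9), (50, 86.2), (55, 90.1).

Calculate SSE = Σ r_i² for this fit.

x=30: ŷ = 8 + 1.5·30 = 53; r = 54.8 − 53 = 1.8
x=35: ŷ = 8 + 1.5·35 = 60.5; r = 60.5 − 60.5 = 0
x=40: ŷ = 8 + 1.5·40 = 68; r = 65 − 68 = -3
x=45: ŷ = 8 + 1.5·45 = 75.5; r = 73.9 − 75.5 = -1.6
x=50: ŷ = 8 + 1.5·50 = 83; r = 86.2 − 83 = 3.2
x=55: ŷ = 8 + 1.5·55 = 90.5; r = 90.1 − 90.5 = -0.4
SSE = 3.24 + 0 + 9 + 2.56 + 10.24 + 0.16 = 25.2

SSE = 25.2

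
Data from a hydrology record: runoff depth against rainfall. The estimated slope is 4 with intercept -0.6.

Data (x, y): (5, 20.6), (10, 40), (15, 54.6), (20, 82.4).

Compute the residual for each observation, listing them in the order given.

1.2, 0.6, -4.8, 3

x=5: ŷ = -0.6 + 4·5 = 19.4; r = 20.6 − 19.4 = 1.2
x=10: ŷ = -0.6 + 4·10 = 39.4; r = 40 − 39.4 = 0.6
x=15: ŷ = -0.6 + 4·15 = 59.4; r = 54.6 − 59.4 = -4.8
x=20: ŷ = -0.6 + 4·20 = 79.4; r = 82.4 − 79.4 = 3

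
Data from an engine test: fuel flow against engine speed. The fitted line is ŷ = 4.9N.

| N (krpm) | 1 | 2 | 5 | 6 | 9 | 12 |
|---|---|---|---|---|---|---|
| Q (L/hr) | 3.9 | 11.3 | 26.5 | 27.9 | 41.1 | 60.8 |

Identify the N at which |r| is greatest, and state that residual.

N=1: ŷ = 4.9·1 = 4.9; r = 3.9 − 4.9 = -1
N=2: ŷ = 4.9·2 = 9.8; r = 11.3 − 9.8 = 1.5
N=5: ŷ = 4.9·5 = 24.5; r = 26.5 − 24.5 = 2
N=6: ŷ = 4.9·6 = 29.4; r = 27.9 − 29.4 = -1.5
N=9: ŷ = 4.9·9 = 44.1; r = 41.1 − 44.1 = -3
N=12: ŷ = 4.9·12 = 58.8; r = 60.8 − 58.8 = 2
Largest |r| is 3 at N = 9, residual -3.

N = 9, r = -3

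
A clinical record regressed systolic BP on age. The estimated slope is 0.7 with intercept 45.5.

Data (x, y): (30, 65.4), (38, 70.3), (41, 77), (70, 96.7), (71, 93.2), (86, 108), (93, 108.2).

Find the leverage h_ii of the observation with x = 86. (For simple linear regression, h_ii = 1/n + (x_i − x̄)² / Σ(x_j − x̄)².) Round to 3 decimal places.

x̄ = (30 + 38 + 41 + 70 + 71 + 86 + 93)/7 = 61.2857
Σ(x − x̄)² = 978.796 + 542.224 + 411.51 + 75.9388 + 94.3673 + 610.796 + 1005.8 = 3719.43
h = 1/7 + (24.7143)²/3719.43 = 0.142857 + 0.164218 = 0.307

h = 0.307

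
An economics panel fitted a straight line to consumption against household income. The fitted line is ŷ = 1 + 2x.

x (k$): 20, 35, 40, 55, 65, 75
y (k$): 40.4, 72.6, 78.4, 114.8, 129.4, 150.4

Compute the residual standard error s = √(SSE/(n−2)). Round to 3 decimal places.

s = 2.600

x=20: ŷ = 1 + 2·20 = 41; r = 40.4 − 41 = -0.6
x=35: ŷ = 1 + 2·35 = 71; r = 72.6 − 71 = 1.6
x=40: ŷ = 1 + 2·40 = 81; r = 78.4 − 81 = -2.6
x=55: ŷ = 1 + 2·55 = 111; r = 114.8 − 111 = 3.8
x=65: ŷ = 1 + 2·65 = 131; r = 129.4 − 131 = -1.6
x=75: ŷ = 1 + 2·75 = 151; r = 150.4 − 151 = -0.6
SSE = 0.36 + 2.56 + 6.76 + 14.44 + 2.56 + 0.36 = 27.04
s = √(27.04/4) = √6.76 ≈ 2.600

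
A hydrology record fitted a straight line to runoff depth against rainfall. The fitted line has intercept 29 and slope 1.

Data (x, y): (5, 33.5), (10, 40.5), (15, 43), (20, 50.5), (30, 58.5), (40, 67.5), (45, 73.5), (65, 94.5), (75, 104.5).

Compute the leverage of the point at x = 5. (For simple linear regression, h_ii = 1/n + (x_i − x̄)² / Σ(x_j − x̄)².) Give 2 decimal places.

h = 0.29

x̄ = (5 + 10 + 15 + 20 + 30 + 40 + 45 + 65 + 75)/9 = 33.8889
Σ(x − x̄)² = 834.568 + 570.679 + 356.79 + 192.901 + 15.1235 + 37.3457 + 123.457 + 967.901 + 1690.12 = 4788.89
h = 1/9 + (-28.8889)²/4788.89 = 0.111111 + 0.174272 = 0.29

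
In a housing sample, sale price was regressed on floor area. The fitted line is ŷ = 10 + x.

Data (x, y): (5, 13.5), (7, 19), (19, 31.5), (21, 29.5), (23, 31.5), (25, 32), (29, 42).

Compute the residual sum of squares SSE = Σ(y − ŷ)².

x=5: ŷ = 10 + 5 = 15; r = 13.5 − 15 = -1.5
x=7: ŷ = 10 + 7 = 17; r = 19 − 17 = 2
x=19: ŷ = 10 + 19 = 29; r = 31.5 − 29 = 2.5
x=21: ŷ = 10 + 21 = 31; r = 29.5 − 31 = -1.5
x=23: ŷ = 10 + 23 = 33; r = 31.5 − 33 = -1.5
x=25: ŷ = 10 + 25 = 35; r = 32 − 35 = -3
x=29: ŷ = 10 + 29 = 39; r = 42 − 39 = 3
SSE = 2.25 + 4 + 6.25 + 2.25 + 2.25 + 9 + 9 = 35

SSE = 35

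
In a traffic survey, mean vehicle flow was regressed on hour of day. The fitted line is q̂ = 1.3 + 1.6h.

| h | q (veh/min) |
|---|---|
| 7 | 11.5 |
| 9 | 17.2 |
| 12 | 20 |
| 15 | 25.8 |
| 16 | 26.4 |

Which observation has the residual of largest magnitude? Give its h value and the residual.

h=7: q̂ = 1.3 + 1.6·7 = 12.5; e = 11.5 − 12.5 = -1
h=9: q̂ = 1.3 + 1.6·9 = 15.7; e = 17.2 − 15.7 = 1.5
h=12: q̂ = 1.3 + 1.6·12 = 20.5; e = 20 − 20.5 = -0.5
h=15: q̂ = 1.3 + 1.6·15 = 25.3; e = 25.8 − 25.3 = 0.5
h=16: q̂ = 1.3 + 1.6·16 = 26.9; e = 26.4 − 26.9 = -0.5
Largest |e| is 1.5 at h = 9, residual 1.5.

h = 9, e = 1.5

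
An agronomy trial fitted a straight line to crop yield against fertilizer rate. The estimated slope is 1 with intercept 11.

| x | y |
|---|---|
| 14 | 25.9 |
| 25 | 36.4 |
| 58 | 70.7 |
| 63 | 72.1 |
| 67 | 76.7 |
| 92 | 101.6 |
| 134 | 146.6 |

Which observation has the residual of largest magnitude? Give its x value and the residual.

x=14: ŷ = 11 + 14 = 25; r = 25.9 − 25 = 0.9
x=25: ŷ = 11 + 25 = 36; r = 36.4 − 36 = 0.4
x=58: ŷ = 11 + 58 = 69; r = 70.7 − 69 = 1.7
x=63: ŷ = 11 + 63 = 74; r = 72.1 − 74 = -1.9
x=67: ŷ = 11 + 67 = 78; r = 76.7 − 78 = -1.3
x=92: ŷ = 11 + 92 = 103; r = 101.6 − 103 = -1.4
x=134: ŷ = 11 + 134 = 145; r = 146.6 − 145 = 1.6
Largest |r| is 1.9 at x = 63, residual -1.9.

x = 63, r = -1.9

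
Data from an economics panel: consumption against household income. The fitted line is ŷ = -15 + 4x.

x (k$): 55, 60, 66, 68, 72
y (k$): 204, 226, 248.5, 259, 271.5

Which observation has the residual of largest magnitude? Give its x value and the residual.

x = 68, e = 2

x=55: ŷ = -15 + 4·55 = 205; e = 204 − 205 = -1
x=60: ŷ = -15 + 4·60 = 225; e = 226 − 225 = 1
x=66: ŷ = -15 + 4·66 = 249; e = 248.5 − 249 = -0.5
x=68: ŷ = -15 + 4·68 = 257; e = 259 − 257 = 2
x=72: ŷ = -15 + 4·72 = 273; e = 271.5 − 273 = -1.5
Largest |e| is 2 at x = 68, residual 2.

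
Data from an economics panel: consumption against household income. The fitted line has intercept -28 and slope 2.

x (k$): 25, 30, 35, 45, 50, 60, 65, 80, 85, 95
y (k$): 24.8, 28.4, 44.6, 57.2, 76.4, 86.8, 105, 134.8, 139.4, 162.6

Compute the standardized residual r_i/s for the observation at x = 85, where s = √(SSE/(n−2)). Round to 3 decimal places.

x=25: ŷ = -28 + 2·25 = 22; r = 24.8 − 22 = 2.8
x=30: ŷ = -28 + 2·30 = 32; r = 28.4 − 32 = -3.6
x=35: ŷ = -28 + 2·35 = 42; r = 44.6 − 42 = 2.6
x=45: ŷ = -28 + 2·45 = 62; r = 57.2 − 62 = -4.8
x=50: ŷ = -28 + 2·50 = 72; r = 76.4 − 72 = 4.4
x=60: ŷ = -28 + 2·60 = 92; r = 86.8 − 92 = -5.2
x=65: ŷ = -28 + 2·65 = 102; r = 105 − 102 = 3
x=80: ŷ = -28 + 2·80 = 132; r = 134.8 − 132 = 2.8
x=85: ŷ = -28 + 2·85 = 142; r = 139.4 − 142 = -2.6
x=95: ŷ = -28 + 2·95 = 162; r = 162.6 − 162 = 0.6
SSE = 7.84 + 12.96 + 6.76 + 23.04 + 19.36 + 27.04 + 9 + 7.84 + 6.76 + 0.36 = 120.96
s = √(120.96/8) = 3.88844
r/s = -2.6 / 3.88844 = -0.669

-0.669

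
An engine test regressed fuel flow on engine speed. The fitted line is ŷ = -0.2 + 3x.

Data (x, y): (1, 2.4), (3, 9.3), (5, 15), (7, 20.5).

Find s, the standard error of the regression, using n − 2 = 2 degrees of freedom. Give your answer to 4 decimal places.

x=1: ŷ = -0.2 + 3·1 = 2.8; e = 2.4 − 2.8 = -0.4
x=3: ŷ = -0.2 + 3·3 = 8.8; e = 9.3 − 8.8 = 0.5
x=5: ŷ = -0.2 + 3·5 = 14.8; e = 15 − 14.8 = 0.2
x=7: ŷ = -0.2 + 3·7 = 20.8; e = 20.5 − 20.8 = -0.3
SSE = 0.16 + 0.25 + 0.04 + 0.09 = 0.54
s = √(0.54/2) = √0.27 ≈ 0.5196

s = 0.5196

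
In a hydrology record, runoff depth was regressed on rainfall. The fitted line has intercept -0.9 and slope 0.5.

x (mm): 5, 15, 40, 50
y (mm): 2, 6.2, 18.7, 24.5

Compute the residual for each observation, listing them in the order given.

x=5: ŷ = -0.9 + 0.5·5 = 1.6; r = 2 − 1.6 = 0.4
x=15: ŷ = -0.9 + 0.5·15 = 6.6; r = 6.2 − 6.6 = -0.4
x=40: ŷ = -0.9 + 0.5·40 = 19.1; r = 18.7 − 19.1 = -0.4
x=50: ŷ = -0.9 + 0.5·50 = 24.1; r = 24.5 − 24.1 = 0.4

0.4, -0.4, -0.4, 0.4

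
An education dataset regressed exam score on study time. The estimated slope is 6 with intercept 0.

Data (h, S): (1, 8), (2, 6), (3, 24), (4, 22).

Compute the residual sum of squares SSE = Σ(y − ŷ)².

SSE = 80

h=1: ŷ = 6·1 = 6; e = 8 − 6 = 2
h=2: ŷ = 6·2 = 12; e = 6 − 12 = -6
h=3: ŷ = 6·3 = 18; e = 24 − 18 = 6
h=4: ŷ = 6·4 = 24; e = 22 − 24 = -2
SSE = 4 + 36 + 36 + 4 = 80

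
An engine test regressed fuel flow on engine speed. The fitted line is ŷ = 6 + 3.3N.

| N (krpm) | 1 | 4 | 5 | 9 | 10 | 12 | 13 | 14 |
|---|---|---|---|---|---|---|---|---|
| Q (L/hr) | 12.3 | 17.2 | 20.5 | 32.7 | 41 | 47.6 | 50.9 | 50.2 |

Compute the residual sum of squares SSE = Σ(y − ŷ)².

SSE = 42

N=1: ŷ = 6 + 3.3·1 = 9.3; r = 12.3 − 9.3 = 3
N=4: ŷ = 6 + 3.3·4 = 19.2; r = 17.2 − 19.2 = -2
N=5: ŷ = 6 + 3.3·5 = 22.5; r = 20.5 − 22.5 = -2
N=9: ŷ = 6 + 3.3·9 = 35.7; r = 32.7 − 35.7 = -3
N=10: ŷ = 6 + 3.3·10 = 39; r = 41 − 39 = 2
N=12: ŷ = 6 + 3.3·12 = 45.6; r = 47.6 − 45.6 = 2
N=13: ŷ = 6 + 3.3·13 = 48.9; r = 50.9 − 48.9 = 2
N=14: ŷ = 6 + 3.3·14 = 52.2; r = 50.2 − 52.2 = -2
SSE = 9 + 4 + 4 + 9 + 4 + 4 + 4 + 4 = 42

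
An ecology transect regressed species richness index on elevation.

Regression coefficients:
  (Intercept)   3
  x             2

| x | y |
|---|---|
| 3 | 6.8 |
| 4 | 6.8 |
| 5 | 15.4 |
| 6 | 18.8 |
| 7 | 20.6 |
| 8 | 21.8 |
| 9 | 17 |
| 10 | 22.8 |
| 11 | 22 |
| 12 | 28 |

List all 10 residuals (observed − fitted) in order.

-2.2, -4.2, 2.4, 3.8, 3.6, 2.8, -4, -0.2, -3, 1

x=3: ŷ = 3 + 2·3 = 9; r = 6.8 − 9 = -2.2
x=4: ŷ = 3 + 2·4 = 11; r = 6.8 − 11 = -4.2
x=5: ŷ = 3 + 2·5 = 13; r = 15.4 − 13 = 2.4
x=6: ŷ = 3 + 2·6 = 15; r = 18.8 − 15 = 3.8
x=7: ŷ = 3 + 2·7 = 17; r = 20.6 − 17 = 3.6
x=8: ŷ = 3 + 2·8 = 19; r = 21.8 − 19 = 2.8
x=9: ŷ = 3 + 2·9 = 21; r = 17 − 21 = -4
x=10: ŷ = 3 + 2·10 = 23; r = 22.8 − 23 = -0.2
x=11: ŷ = 3 + 2·11 = 25; r = 22 − 25 = -3
x=12: ŷ = 3 + 2·12 = 27; r = 28 − 27 = 1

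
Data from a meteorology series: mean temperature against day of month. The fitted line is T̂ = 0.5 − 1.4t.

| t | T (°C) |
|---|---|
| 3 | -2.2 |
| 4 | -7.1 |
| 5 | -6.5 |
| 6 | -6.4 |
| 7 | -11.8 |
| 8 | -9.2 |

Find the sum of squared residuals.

t=3: T̂ = 0.5 − 1.4·3 = -3.7; e = -2.2 − (-3.7) = 1.5
t=4: T̂ = 0.5 − 1.4·4 = -5.1; e = -7.1 − (-5.1) = -2
t=5: T̂ = 0.5 − 1.4·5 = -6.5; e = -6.5 − (-6.5) = 0
t=6: T̂ = 0.5 − 1.4·6 = -7.9; e = -6.4 − (-7.9) = 1.5
t=7: T̂ = 0.5 − 1.4·7 = -9.3; e = -11.8 − (-9.3) = -2.5
t=8: T̂ = 0.5 − 1.4·8 = -10.7; e = -9.2 − (-10.7) = 1.5
SSE = 2.25 + 4 + 0 + 2.25 + 6.25 + 2.25 = 17

SSE = 17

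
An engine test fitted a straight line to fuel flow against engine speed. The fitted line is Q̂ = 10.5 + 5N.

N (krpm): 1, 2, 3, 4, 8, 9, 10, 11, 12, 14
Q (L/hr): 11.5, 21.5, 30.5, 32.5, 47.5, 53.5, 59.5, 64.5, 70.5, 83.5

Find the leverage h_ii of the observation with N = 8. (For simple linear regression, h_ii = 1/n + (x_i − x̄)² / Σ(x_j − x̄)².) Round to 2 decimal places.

h = 0.10

N̄ = (1 + 2 + 3 + 4 + 8 + 9 + 10 + 11 + 12 + 14)/10 = 7.4
Σ(N − N̄)² = 40.96 + 29.16 + 19.36 + 11.56 + 0.36 + 2.56 + 6.76 + 12.96 + 21.16 + 43.56 = 188.4
h = 1/10 + (0.6)²/188.4 = 0.1 + 0.00191083 = 0.10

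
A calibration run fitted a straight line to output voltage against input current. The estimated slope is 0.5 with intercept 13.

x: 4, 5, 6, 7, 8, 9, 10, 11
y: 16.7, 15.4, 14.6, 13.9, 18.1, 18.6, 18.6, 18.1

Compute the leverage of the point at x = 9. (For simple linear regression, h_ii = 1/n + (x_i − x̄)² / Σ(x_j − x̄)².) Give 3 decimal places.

h = 0.179

x̄ = (4 + 5 + 6 + 7 + 8 + 9 + 10 + 11)/8 = 7.5
Σ(x − x̄)² = 12.25 + 6.25 + 2.25 + 0.25 + 0.25 + 2.25 + 6.25 + 12.25 = 42
h = 1/8 + (1.5)²/42 = 0.125 + 0.0535714 = 0.179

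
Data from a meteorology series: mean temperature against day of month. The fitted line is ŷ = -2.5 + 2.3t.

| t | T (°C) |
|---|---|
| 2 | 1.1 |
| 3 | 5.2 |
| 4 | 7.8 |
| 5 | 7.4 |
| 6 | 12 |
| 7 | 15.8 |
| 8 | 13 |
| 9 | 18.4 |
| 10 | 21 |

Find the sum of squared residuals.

SSE = 19.44

t=2: ŷ = -2.5 + 2.3·2 = 2.1; e = 1.1 − 2.1 = -1
t=3: ŷ = -2.5 + 2.3·3 = 4.4; e = 5.2 − 4.4 = 0.8
t=4: ŷ = -2.5 + 2.3·4 = 6.7; e = 7.8 − 6.7 = 1.1
t=5: ŷ = -2.5 + 2.3·5 = 9; e = 7.4 − 9 = -1.6
t=6: ŷ = -2.5 + 2.3·6 = 11.3; e = 12 − 11.3 = 0.7
t=7: ŷ = -2.5 + 2.3·7 = 13.6; e = 15.8 − 13.6 = 2.2
t=8: ŷ = -2.5 + 2.3·8 = 15.9; e = 13 − 15.9 = -2.9
t=9: ŷ = -2.5 + 2.3·9 = 18.2; e = 18.4 − 18.2 = 0.2
t=10: ŷ = -2.5 + 2.3·10 = 20.5; e = 21 − 20.5 = 0.5
SSE = 1 + 0.64 + 1.21 + 2.56 + 0.49 + 4.84 + 8.41 + 0.04 + 0.25 = 19.44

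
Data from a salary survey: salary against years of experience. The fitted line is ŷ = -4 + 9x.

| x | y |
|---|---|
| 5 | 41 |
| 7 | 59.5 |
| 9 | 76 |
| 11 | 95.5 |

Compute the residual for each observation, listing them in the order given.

0, 0.5, -1, 0.5

x=5: ŷ = -4 + 9·5 = 41; e = 41 − 41 = 0
x=7: ŷ = -4 + 9·7 = 59; e = 59.5 − 59 = 0.5
x=9: ŷ = -4 + 9·9 = 77; e = 76 − 77 = -1
x=11: ŷ = -4 + 9·11 = 95; e = 95.5 − 95 = 0.5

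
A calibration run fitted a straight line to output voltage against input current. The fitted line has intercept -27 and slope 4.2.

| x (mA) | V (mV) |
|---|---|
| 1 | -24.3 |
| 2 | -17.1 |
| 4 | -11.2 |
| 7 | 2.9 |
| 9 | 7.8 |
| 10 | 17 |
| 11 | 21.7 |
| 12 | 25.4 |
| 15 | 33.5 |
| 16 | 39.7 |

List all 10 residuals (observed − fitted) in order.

-1.5, 1.5, -1, 0.5, -3, 2, 2.5, 2, -2.5, -0.5

x=1: V̂ = -27 + 4.2·1 = -22.8; e = -24.3 − (-22.8) = -1.5
x=2: V̂ = -27 + 4.2·2 = -18.6; e = -17.1 − (-18.6) = 1.5
x=4: V̂ = -27 + 4.2·4 = -10.2; e = -11.2 − (-10.2) = -1
x=7: V̂ = -27 + 4.2·7 = 2.4; e = 2.9 − 2.4 = 0.5
x=9: V̂ = -27 + 4.2·9 = 10.8; e = 7.8 − 10.8 = -3
x=10: V̂ = -27 + 4.2·10 = 15; e = 17 − 15 = 2
x=11: V̂ = -27 + 4.2·11 = 19.2; e = 21.7 − 19.2 = 2.5
x=12: V̂ = -27 + 4.2·12 = 23.4; e = 25.4 − 23.4 = 2
x=15: V̂ = -27 + 4.2·15 = 36; e = 33.5 − 36 = -2.5
x=16: V̂ = -27 + 4.2·16 = 40.2; e = 39.7 − 40.2 = -0.5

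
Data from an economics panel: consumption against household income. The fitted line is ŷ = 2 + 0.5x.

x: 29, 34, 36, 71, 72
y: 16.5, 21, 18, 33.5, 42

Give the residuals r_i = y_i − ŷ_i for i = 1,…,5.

0, 2, -2, -4, 4

x=29: ŷ = 2 + 0.5·29 = 16.5; r = 16.5 − 16.5 = 0
x=34: ŷ = 2 + 0.5·34 = 19; r = 21 − 19 = 2
x=36: ŷ = 2 + 0.5·36 = 20; r = 18 − 20 = -2
x=71: ŷ = 2 + 0.5·71 = 37.5; r = 33.5 − 37.5 = -4
x=72: ŷ = 2 + 0.5·72 = 38; r = 42 − 38 = 4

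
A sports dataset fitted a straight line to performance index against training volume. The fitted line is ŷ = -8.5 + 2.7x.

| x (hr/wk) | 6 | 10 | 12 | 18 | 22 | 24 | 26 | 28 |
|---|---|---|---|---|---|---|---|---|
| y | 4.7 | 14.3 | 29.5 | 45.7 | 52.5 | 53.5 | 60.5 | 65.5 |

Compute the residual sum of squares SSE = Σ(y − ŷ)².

x=6: ŷ = -8.5 + 2.7·6 = 7.7; e = 4.7 − 7.7 = -3
x=10: ŷ = -8.5 + 2.7·10 = 18.5; e = 14.3 − 18.5 = -4.2
x=12: ŷ = -8.5 + 2.7·12 = 23.9; e = 29.5 − 23.9 = 5.6
x=18: ŷ = -8.5 + 2.7·18 = 40.1; e = 45.7 − 40.1 = 5.6
x=22: ŷ = -8.5 + 2.7·22 = 50.9; e = 52.5 − 50.9 = 1.6
x=24: ŷ = -8.5 + 2.7·24 = 56.3; e = 53.5 − 56.3 = -2.8
x=26: ŷ = -8.5 + 2.7·26 = 61.7; e = 60.5 − 61.7 = -1.2
x=28: ŷ = -8.5 + 2.7·28 = 67.1; e = 65.5 − 67.1 = -1.6
SSE = 9 + 17.64 + 31.36 + 31.36 + 2.56 + 7.84 + 1.44 + 2.56 = 103.76

SSE = 103.76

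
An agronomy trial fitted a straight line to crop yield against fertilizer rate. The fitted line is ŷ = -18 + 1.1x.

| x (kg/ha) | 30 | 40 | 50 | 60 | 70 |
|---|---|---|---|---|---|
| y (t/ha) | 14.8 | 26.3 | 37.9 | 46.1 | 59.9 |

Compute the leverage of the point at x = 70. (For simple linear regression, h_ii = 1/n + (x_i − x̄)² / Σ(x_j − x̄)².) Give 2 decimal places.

h = 0.60

x̄ = (30 + 40 + 50 + 60 + 70)/5 = 50
Σ(x − x̄)² = 400 + 100 + 0 + 100 + 400 = 1000
h = 1/5 + (20)²/1000 = 0.2 + 0.4 = 0.60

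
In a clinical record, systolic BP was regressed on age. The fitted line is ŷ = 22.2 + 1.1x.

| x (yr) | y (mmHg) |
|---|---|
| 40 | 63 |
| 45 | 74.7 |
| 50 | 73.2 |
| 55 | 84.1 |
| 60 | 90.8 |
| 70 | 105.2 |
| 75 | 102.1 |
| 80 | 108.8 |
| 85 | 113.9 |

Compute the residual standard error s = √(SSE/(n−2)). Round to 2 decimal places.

x=40: ŷ = 22.2 + 1.1·40 = 66.2; e = 63 − 66.2 = -3.2
x=45: ŷ = 22.2 + 1.1·45 = 71.7; e = 74.7 − 71.7 = 3
x=50: ŷ = 22.2 + 1.1·50 = 77.2; e = 73.2 − 77.2 = -4
x=55: ŷ = 22.2 + 1.1·55 = 82.7; e = 84.1 − 82.7 = 1.4
x=60: ŷ = 22.2 + 1.1·60 = 88.2; e = 90.8 − 88.2 = 2.6
x=70: ŷ = 22.2 + 1.1·70 = 99.2; e = 105.2 − 99.2 = 6
x=75: ŷ = 22.2 + 1.1·75 = 104.7; e = 102.1 − 104.7 = -2.6
x=80: ŷ = 22.2 + 1.1·80 = 110.2; e = 108.8 − 110.2 = -1.4
x=85: ŷ = 22.2 + 1.1·85 = 115.7; e = 113.9 − 115.7 = -1.8
SSE = 10.24 + 9 + 16 + 1.96 + 6.76 + 36 + 6.76 + 1.96 + 3.24 = 91.92
s = √(91.92/7) = √13.1314 ≈ 3.62

s = 3.62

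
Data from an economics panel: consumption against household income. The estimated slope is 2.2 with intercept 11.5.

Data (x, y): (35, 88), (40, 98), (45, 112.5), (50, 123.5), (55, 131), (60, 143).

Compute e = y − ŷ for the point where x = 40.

ŷ = 11.5 + 2.2·40 = 99.5
e = 98 − 99.5 = -1.5

e = -1.5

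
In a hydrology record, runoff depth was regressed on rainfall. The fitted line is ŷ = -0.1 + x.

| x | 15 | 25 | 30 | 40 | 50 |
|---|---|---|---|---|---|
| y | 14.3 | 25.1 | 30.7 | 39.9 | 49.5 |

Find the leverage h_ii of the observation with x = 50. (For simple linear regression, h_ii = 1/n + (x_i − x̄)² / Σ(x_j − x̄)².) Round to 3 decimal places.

x̄ = (15 + 25 + 30 + 40 + 50)/5 = 32
Σ(x − x̄)² = 289 + 49 + 4 + 64 + 324 = 730
h = 1/5 + (18)²/730 = 0.2 + 0.443836 = 0.644

h = 0.644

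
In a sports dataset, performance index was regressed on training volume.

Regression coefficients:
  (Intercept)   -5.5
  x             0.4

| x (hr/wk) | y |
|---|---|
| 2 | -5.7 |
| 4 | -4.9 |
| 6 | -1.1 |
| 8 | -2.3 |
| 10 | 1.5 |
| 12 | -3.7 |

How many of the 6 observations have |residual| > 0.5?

5

x=2: ŷ = -5.5 + 0.4·2 = -4.7; e = -5.7 − (-4.7) = -1
x=4: ŷ = -5.5 + 0.4·4 = -3.9; e = -4.9 − (-3.9) = -1
x=6: ŷ = -5.5 + 0.4·6 = -3.1; e = -1.1 − (-3.1) = 2
x=8: ŷ = -5.5 + 0.4·8 = -2.3; e = -2.3 − (-2.3) = 0
x=10: ŷ = -5.5 + 0.4·10 = -1.5; e = 1.5 − (-1.5) = 3
x=12: ŷ = -5.5 + 0.4·12 = -0.7; e = -3.7 − (-0.7) = -3
|e| > 0.5: x=2 (|e|=1), x=4 (|e|=1), x=6 (|e|=2), x=10 (|e|=3), x=12 (|e|=3) → 5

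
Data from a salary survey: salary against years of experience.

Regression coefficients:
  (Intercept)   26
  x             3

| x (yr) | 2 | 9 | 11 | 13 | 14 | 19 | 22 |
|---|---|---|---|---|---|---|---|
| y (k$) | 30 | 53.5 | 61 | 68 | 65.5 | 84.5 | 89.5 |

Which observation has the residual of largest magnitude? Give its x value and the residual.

x = 13, r = 3

x=2: ŷ = 26 + 3·2 = 32; r = 30 − 32 = -2
x=9: ŷ = 26 + 3·9 = 53; r = 53.5 − 53 = 0.5
x=11: ŷ = 26 + 3·11 = 59; r = 61 − 59 = 2
x=13: ŷ = 26 + 3·13 = 65; r = 68 − 65 = 3
x=14: ŷ = 26 + 3·14 = 68; r = 65.5 − 68 = -2.5
x=19: ŷ = 26 + 3·19 = 83; r = 84.5 − 83 = 1.5
x=22: ŷ = 26 + 3·22 = 92; r = 89.5 − 92 = -2.5
Largest |r| is 3 at x = 13, residual 3.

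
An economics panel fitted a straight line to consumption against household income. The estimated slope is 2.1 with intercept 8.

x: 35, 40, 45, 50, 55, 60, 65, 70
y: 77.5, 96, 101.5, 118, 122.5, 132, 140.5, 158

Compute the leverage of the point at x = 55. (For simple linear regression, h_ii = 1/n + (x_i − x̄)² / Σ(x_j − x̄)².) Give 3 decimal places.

h = 0.131

x̄ = (35 + 40 + 45 + 50 + 55 + 60 + 65 + 70)/8 = 52.5
Σ(x − x̄)² = 306.25 + 156.25 + 56.25 + 6.25 + 6.25 + 56.25 + 156.25 + 306.25 = 1050
h = 1/8 + (2.5)²/1050 = 0.125 + 0.00595238 = 0.131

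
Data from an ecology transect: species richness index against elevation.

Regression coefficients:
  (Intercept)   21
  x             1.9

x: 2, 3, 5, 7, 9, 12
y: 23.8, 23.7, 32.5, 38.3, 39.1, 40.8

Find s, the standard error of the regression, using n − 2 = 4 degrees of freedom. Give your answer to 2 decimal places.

s = 3.16

x=2: ŷ = 21 + 1.9·2 = 24.8; e = 23.8 − 24.8 = -1
x=3: ŷ = 21 + 1.9·3 = 26.7; e = 23.7 − 26.7 = -3
x=5: ŷ = 21 + 1.9·5 = 30.5; e = 32.5 − 30.5 = 2
x=7: ŷ = 21 + 1.9·7 = 34.3; e = 38.3 − 34.3 = 4
x=9: ŷ = 21 + 1.9·9 = 38.1; e = 39.1 − 38.1 = 1
x=12: ŷ = 21 + 1.9·12 = 43.8; e = 40.8 − 43.8 = -3
SSE = 1 + 9 + 4 + 16 + 1 + 9 = 40
s = √(40/4) = √10 ≈ 3.16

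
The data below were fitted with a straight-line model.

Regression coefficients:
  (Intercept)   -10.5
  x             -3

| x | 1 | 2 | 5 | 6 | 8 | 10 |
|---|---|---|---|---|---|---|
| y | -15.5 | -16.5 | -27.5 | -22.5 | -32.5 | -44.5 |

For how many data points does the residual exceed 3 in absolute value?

2

x=1: ŷ = -10.5 − 3·1 = -13.5; e = -15.5 − (-13.5) = -2
x=2: ŷ = -10.5 − 3·2 = -16.5; e = -16.5 − (-16.5) = 0
x=5: ŷ = -10.5 − 3·5 = -25.5; e = -27.5 − (-25.5) = -2
x=6: ŷ = -10.5 − 3·6 = -28.5; e = -22.5 − (-28.5) = 6
x=8: ŷ = -10.5 − 3·8 = -34.5; e = -32.5 − (-34.5) = 2
x=10: ŷ = -10.5 − 3·10 = -40.5; e = -44.5 − (-40.5) = -4
|e| > 3: x=6 (|e|=6), x=10 (|e|=4) → 2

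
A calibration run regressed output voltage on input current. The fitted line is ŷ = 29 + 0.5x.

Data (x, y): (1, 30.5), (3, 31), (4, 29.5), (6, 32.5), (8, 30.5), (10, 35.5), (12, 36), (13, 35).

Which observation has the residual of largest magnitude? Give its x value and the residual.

x=1: ŷ = 29 + 0.5·1 = 29.5; r = 30.5 − 29.5 = 1
x=3: ŷ = 29 + 0.5·3 = 30.5; r = 31 − 30.5 = 0.5
x=4: ŷ = 29 + 0.5·4 = 31; r = 29.5 − 31 = -1.5
x=6: ŷ = 29 + 0.5·6 = 32; r = 32.5 − 32 = 0.5
x=8: ŷ = 29 + 0.5·8 = 33; r = 30.5 − 33 = -2.5
x=10: ŷ = 29 + 0.5·10 = 34; r = 35.5 − 34 = 1.5
x=12: ŷ = 29 + 0.5·12 = 35; r = 36 − 35 = 1
x=13: ŷ = 29 + 0.5·13 = 35.5; r = 35 − 35.5 = -0.5
Largest |r| is 2.5 at x = 8, residual -2.5.

x = 8, r = -2.5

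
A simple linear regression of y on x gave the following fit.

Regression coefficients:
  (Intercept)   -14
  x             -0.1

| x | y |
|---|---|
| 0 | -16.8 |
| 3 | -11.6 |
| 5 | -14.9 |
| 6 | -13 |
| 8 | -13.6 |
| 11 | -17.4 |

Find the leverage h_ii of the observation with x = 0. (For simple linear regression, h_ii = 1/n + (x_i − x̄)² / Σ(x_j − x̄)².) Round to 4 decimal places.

h = 0.5782

x̄ = (0 + 3 + 5 + 6 + 8 + 11)/6 = 5.5
Σ(x − x̄)² = 30.25 + 6.25 + 0.25 + 0.25 + 6.25 + 30.25 = 73.5
h = 1/6 + (-5.5)²/73.5 = 0.166667 + 0.411565 = 0.5782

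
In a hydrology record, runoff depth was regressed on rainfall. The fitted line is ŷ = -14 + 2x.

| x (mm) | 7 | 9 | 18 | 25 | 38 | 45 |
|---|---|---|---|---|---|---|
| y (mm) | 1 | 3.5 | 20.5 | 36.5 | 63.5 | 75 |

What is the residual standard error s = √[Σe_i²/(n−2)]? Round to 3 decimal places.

s = 1.323

x=7: ŷ = -14 + 2·7 = 0; e = 1 − 0 = 1
x=9: ŷ = -14 + 2·9 = 4; e = 3.5 − 4 = -0.5
x=18: ŷ = -14 + 2·18 = 22; e = 20.5 − 22 = -1.5
x=25: ŷ = -14 + 2·25 = 36; e = 36.5 − 36 = 0.5
x=38: ŷ = -14 + 2·38 = 62; e = 63.5 − 62 = 1.5
x=45: ŷ = -14 + 2·45 = 76; e = 75 − 76 = -1
SSE = 1 + 0.25 + 2.25 + 0.25 + 2.25 + 1 = 7
s = √(7/4) = √1.75 ≈ 1.323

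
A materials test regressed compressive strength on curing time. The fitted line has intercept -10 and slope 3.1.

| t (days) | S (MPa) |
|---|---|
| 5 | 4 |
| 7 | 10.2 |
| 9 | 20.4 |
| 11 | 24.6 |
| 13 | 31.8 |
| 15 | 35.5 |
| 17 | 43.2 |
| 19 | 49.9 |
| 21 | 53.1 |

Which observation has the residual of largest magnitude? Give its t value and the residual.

t = 9, r = 2.5

t=5: ŷ = -10 + 3.1·5 = 5.5; r = 4 − 5.5 = -1.5
t=7: ŷ = -10 + 3.1·7 = 11.7; r = 10.2 − 11.7 = -1.5
t=9: ŷ = -10 + 3.1·9 = 17.9; r = 20.4 − 17.9 = 2.5
t=11: ŷ = -10 + 3.1·11 = 24.1; r = 24.6 − 24.1 = 0.5
t=13: ŷ = -10 + 3.1·13 = 30.3; r = 31.8 − 30.3 = 1.5
t=15: ŷ = -10 + 3.1·15 = 36.5; r = 35.5 − 36.5 = -1
t=17: ŷ = -10 + 3.1·17 = 42.7; r = 43.2 − 42.7 = 0.5
t=19: ŷ = -10 + 3.1·19 = 48.9; r = 49.9 − 48.9 = 1
t=21: ŷ = -10 + 3.1·21 = 55.1; r = 53.1 − 55.1 = -2
Largest |r| is 2.5 at t = 9, residual 2.5.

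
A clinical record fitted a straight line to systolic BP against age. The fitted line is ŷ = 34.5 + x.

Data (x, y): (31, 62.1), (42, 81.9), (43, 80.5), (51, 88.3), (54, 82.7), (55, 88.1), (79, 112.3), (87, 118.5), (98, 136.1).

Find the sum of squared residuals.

SSE = 116.56

x=31: ŷ = 34.5 + 31 = 65.5; e = 62.1 − 65.5 = -3.4
x=42: ŷ = 34.5 + 42 = 76.5; e = 81.9 − 76.5 = 5.4
x=43: ŷ = 34.5 + 43 = 77.5; e = 80.5 − 77.5 = 3
x=51: ŷ = 34.5 + 51 = 85.5; e = 88.3 − 85.5 = 2.8
x=54: ŷ = 34.5 + 54 = 88.5; e = 82.7 − 88.5 = -5.8
x=55: ŷ = 34.5 + 55 = 89.5; e = 88.1 − 89.5 = -1.4
x=79: ŷ = 34.5 + 79 = 113.5; e = 112.3 − 113.5 = -1.2
x=87: ŷ = 34.5 + 87 = 121.5; e = 118.5 − 121.5 = -3
x=98: ŷ = 34.5 + 98 = 132.5; e = 136.1 − 132.5 = 3.6
SSE = 11.56 + 29.16 + 9 + 7.84 + 33.64 + 1.96 + 1.44 + 9 + 12.96 = 116.56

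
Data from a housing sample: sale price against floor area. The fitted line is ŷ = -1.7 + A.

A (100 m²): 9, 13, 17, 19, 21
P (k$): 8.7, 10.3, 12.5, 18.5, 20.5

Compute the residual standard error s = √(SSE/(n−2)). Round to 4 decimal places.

s = 2.1354

A=9: ŷ = -1.7 + 9 = 7.3; e = 8.7 − 7.3 = 1.4
A=13: ŷ = -1.7 + 13 = 11.3; e = 10.3 − 11.3 = -1
A=17: ŷ = -1.7 + 17 = 15.3; e = 12.5 − 15.3 = -2.8
A=19: ŷ = -1.7 + 19 = 17.3; e = 18.5 − 17.3 = 1.2
A=21: ŷ = -1.7 + 21 = 19.3; e = 20.5 − 19.3 = 1.2
SSE = 1.96 + 1 + 7.84 + 1.44 + 1.44 = 13.68
s = √(13.68/3) = √4.56 ≈ 2.1354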